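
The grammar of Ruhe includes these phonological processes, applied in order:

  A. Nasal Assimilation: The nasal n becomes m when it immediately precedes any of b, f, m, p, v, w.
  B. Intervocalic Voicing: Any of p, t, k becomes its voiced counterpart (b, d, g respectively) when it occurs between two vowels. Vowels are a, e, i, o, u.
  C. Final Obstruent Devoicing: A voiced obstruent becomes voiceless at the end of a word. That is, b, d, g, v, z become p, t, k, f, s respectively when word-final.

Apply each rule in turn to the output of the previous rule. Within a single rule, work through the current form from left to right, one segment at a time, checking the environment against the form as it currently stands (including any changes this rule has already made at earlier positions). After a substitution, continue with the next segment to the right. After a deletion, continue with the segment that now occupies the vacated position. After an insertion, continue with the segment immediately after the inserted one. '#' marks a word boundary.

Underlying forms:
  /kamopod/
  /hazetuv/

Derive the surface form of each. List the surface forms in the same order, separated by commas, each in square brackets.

/kamopod/:
  A Nasal Assimilation: no change — [kamopod]
  B Intervocalic Voicing: [kamopod] → [kamobod]
  C Final Obstruent Devoicing: [kamobod] → [kamobot]
/hazetuv/:
  A Nasal Assimilation: no change — [hazetuv]
  B Intervocalic Voicing: [hazetuv] → [hazeduv]
  C Final Obstruent Devoicing: [hazeduv] → [hazeduf]

[kamobot], [hazeduf]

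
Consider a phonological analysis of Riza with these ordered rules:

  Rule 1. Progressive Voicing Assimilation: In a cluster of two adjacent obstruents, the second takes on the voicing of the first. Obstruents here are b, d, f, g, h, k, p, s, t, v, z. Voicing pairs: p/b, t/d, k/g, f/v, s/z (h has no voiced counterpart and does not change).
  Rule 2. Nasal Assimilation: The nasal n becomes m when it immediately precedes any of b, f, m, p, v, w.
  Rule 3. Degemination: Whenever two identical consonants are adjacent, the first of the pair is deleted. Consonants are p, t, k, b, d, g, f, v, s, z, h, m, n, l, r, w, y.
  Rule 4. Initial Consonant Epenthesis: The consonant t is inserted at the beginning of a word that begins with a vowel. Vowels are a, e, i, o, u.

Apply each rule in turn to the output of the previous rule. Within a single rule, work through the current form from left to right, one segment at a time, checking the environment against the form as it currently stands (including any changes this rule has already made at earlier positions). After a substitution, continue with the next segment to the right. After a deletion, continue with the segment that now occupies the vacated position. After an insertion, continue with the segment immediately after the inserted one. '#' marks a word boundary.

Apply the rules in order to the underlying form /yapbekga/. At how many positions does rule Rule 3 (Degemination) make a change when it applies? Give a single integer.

Rule 1 Progressive Voicing Assimilation: [yapbekga] → [yappekka]
Rule 2 Nasal Assimilation: no change — [yappekka]
Rule 3 Degemination: [yappekka] → [yapeka]
Rule 4 Initial Consonant Epenthesis: no change — [yapeka]
Rule Rule 3 changed 2 position(s).

2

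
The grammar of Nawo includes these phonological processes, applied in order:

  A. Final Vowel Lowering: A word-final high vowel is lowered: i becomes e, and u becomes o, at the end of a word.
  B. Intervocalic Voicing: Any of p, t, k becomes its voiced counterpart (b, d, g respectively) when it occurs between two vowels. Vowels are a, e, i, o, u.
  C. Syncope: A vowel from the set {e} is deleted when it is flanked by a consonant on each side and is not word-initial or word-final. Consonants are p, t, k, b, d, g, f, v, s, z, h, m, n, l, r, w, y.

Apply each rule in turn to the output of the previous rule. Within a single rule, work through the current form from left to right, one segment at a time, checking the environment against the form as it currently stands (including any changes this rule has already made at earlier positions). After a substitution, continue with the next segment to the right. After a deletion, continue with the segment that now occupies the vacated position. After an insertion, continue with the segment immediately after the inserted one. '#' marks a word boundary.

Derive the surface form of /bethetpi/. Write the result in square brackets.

A Final Vowel Lowering: [bethetpi] → [bethetpe]
B Intervocalic Voicing: no change — [bethetpe]
C Syncope: [bethetpe] → [bthtpe]

[bthtpe]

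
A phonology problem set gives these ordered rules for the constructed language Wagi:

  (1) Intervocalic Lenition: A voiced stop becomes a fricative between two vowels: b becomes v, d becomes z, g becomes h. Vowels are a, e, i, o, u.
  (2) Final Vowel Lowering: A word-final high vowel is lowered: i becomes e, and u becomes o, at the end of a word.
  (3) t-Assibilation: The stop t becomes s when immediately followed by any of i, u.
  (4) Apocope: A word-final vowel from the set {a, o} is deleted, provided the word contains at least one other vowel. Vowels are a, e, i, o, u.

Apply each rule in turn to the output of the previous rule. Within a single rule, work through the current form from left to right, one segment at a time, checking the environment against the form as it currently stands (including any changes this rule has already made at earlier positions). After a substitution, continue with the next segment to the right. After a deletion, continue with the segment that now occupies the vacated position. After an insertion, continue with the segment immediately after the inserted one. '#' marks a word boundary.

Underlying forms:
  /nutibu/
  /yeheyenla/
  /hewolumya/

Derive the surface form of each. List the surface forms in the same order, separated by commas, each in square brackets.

/nutibu/:
  (1) Intervocalic Lenition: [nutibu] → [nutivu]
  (2) Final Vowel Lowering: [nutivu] → [nutivo]
  (3) t-Assibilation: [nutivo] → [nusivo]
  (4) Apocope: [nusivo] → [nusiv]
/yeheyenla/:
  (1) Intervocalic Lenition: no change — [yeheyenla]
  (2) Final Vowel Lowering: no change — [yeheyenla]
  (3) t-Assibilation: no change — [yeheyenla]
  (4) Apocope: [yeheyenla] → [yeheyenl]
/hewolumya/:
  (1) Intervocalic Lenition: no change — [hewolumya]
  (2) Final Vowel Lowering: no change — [hewolumya]
  (3) t-Assibilation: no change — [hewolumya]
  (4) Apocope: [hewolumya] → [hewolumy]

[nusiv], [yeheyenl], [hewolumy]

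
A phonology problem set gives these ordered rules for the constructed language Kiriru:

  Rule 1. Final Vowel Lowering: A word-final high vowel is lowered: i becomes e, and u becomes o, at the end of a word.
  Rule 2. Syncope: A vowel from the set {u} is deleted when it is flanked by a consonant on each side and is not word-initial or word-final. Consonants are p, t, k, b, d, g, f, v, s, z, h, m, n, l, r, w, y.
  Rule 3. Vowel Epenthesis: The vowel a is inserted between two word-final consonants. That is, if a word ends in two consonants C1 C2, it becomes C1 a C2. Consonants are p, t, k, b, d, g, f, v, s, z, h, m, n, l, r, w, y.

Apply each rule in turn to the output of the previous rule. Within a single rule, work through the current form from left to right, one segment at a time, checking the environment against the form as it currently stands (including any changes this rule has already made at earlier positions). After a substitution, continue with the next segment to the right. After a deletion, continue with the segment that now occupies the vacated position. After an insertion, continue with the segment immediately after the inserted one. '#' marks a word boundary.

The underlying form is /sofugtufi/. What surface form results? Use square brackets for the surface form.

[sofgtfe]

Rule 1 Final Vowel Lowering: [sofugtufi] → [sofugtufe]
Rule 2 Syncope: [sofugtufe] → [sofgtfe]
Rule 3 Vowel Epenthesis: no change — [sofgtfe]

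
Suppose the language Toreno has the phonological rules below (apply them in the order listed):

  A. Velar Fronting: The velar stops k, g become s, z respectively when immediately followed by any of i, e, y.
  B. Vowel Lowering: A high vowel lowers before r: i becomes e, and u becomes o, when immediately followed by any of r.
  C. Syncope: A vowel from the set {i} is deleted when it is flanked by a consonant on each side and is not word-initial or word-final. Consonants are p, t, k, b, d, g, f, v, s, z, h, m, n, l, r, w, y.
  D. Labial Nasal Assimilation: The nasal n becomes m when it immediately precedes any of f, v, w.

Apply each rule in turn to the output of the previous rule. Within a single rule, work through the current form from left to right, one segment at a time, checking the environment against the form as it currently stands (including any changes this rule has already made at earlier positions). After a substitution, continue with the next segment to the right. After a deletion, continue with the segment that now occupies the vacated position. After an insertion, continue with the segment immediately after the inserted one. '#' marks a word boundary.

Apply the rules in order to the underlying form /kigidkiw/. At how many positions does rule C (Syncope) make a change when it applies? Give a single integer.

3

A Velar Fronting: [kigidkiw] → [sizidsiw]
B Vowel Lowering: no change — [sizidsiw]
C Syncope: [sizidsiw] → [szdsw]
D Labial Nasal Assimilation: no change — [szdsw]
Rule C changed 3 position(s).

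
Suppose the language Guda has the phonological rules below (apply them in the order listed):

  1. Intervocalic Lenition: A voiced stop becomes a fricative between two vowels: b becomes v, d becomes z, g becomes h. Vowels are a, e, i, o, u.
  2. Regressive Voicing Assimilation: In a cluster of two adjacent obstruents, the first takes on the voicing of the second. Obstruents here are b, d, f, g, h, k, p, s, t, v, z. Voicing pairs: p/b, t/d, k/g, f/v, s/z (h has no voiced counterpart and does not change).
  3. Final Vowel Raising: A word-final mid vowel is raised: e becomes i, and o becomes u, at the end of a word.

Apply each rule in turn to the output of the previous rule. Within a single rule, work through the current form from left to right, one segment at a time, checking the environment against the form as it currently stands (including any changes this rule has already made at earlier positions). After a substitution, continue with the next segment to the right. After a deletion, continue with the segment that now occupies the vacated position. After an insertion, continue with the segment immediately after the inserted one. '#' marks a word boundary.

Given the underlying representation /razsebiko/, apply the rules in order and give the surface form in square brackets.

1 Intervocalic Lenition: [razsebiko] → [razseviko]
2 Regressive Voicing Assimilation: [razseviko] → [rasseviko]
3 Final Vowel Raising: [rasseviko] → [rasseviku]

[rasseviku]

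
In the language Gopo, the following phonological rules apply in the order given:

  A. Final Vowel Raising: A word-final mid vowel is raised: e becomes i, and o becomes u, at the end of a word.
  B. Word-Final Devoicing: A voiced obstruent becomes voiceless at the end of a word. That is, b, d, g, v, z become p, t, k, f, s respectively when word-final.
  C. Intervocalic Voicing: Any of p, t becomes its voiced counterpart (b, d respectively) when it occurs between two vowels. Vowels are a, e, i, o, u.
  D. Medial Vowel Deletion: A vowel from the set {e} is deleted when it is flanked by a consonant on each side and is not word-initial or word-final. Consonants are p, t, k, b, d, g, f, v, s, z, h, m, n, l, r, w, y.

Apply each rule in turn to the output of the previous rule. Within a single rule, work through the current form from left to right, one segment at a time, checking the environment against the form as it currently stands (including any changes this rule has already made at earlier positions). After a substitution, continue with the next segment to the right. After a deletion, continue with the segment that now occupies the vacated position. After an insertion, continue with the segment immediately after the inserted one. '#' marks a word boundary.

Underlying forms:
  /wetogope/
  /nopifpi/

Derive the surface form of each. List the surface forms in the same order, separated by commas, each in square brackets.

/wetogope/:
  A Final Vowel Raising: [wetogope] → [wetogopi]
  B Word-Final Devoicing: no change — [wetogopi]
  C Intervocalic Voicing: [wetogopi] → [wedogobi]
  D Medial Vowel Deletion: [wedogobi] → [wdogobi]
/nopifpi/:
  A Final Vowel Raising: no change — [nopifpi]
  B Word-Final Devoicing: no change — [nopifpi]
  C Intervocalic Voicing: [nopifpi] → [nobifpi]
  D Medial Vowel Deletion: no change — [nobifpi]

[wdogobi], [nobifpi]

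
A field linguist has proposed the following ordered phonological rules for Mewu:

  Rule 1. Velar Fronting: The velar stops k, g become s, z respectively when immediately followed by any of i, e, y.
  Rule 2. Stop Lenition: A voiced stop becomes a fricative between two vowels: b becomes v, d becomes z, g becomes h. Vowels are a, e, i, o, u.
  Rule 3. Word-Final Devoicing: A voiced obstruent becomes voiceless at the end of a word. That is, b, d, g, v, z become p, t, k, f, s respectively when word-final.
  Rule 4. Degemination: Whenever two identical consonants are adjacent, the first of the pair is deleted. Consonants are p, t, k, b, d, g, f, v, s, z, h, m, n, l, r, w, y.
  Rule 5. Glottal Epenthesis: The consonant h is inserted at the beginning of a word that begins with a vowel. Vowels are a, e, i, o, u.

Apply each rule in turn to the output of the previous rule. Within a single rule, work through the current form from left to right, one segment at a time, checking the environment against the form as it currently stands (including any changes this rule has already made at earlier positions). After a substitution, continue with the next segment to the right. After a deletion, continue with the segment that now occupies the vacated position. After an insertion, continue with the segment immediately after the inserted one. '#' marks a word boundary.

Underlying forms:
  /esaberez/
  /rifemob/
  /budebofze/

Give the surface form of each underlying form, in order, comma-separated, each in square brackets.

[hesaveres], [rifemop], [buzevofze]

/esaberez/:
  Rule 1 Velar Fronting: no change — [esaberez]
  Rule 2 Stop Lenition: [esaberez] → [esaverez]
  Rule 3 Word-Final Devoicing: [esaverez] → [esaveres]
  Rule 4 Degemination: no change — [esaveres]
  Rule 5 Glottal Epenthesis: [esaveres] → [hesaveres]
/rifemob/:
  Rule 1 Velar Fronting: no change — [rifemob]
  Rule 2 Stop Lenition: no change — [rifemob]
  Rule 3 Word-Final Devoicing: [rifemob] → [rifemop]
  Rule 4 Degemination: no change — [rifemop]
  Rule 5 Glottal Epenthesis: no change — [rifemop]
/budebofze/:
  Rule 1 Velar Fronting: no change — [budebofze]
  Rule 2 Stop Lenition: [budebofze] → [buzevofze]
  Rule 3 Word-Final Devoicing: no change — [buzevofze]
  Rule 4 Degemination: no change — [buzevofze]
  Rule 5 Glottal Epenthesis: no change — [buzevofze]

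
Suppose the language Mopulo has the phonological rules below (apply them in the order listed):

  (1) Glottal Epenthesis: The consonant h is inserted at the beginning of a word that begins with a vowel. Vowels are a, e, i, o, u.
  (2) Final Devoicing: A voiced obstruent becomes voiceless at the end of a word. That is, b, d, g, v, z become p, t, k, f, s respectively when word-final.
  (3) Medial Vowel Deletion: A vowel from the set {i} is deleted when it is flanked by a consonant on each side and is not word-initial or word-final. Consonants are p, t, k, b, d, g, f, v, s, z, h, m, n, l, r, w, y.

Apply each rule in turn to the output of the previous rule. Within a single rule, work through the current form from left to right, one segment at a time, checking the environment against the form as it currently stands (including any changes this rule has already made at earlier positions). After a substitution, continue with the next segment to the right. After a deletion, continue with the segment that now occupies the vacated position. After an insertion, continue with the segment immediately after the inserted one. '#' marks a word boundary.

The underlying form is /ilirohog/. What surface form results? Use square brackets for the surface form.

(1) Glottal Epenthesis: [ilirohog] → [hilirohog]
(2) Final Devoicing: [hilirohog] → [hilirohok]
(3) Medial Vowel Deletion: [hilirohok] → [hlrohok]

[hlrohok]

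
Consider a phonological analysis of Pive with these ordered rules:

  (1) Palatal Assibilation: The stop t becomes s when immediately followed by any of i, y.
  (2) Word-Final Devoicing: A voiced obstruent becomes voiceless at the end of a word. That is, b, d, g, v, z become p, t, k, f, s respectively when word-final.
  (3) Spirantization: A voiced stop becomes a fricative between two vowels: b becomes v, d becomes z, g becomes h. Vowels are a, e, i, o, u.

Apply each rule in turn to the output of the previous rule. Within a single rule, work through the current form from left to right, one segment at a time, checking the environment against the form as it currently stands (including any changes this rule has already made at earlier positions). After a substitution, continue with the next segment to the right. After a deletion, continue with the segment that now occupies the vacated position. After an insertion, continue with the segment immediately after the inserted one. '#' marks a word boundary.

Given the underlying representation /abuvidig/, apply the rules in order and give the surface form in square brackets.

(1) Palatal Assibilation: no change — [abuvidig]
(2) Word-Final Devoicing: [abuvidig] → [abuvidik]
(3) Spirantization: [abuvidik] → [avuvizik]

[avuvizik]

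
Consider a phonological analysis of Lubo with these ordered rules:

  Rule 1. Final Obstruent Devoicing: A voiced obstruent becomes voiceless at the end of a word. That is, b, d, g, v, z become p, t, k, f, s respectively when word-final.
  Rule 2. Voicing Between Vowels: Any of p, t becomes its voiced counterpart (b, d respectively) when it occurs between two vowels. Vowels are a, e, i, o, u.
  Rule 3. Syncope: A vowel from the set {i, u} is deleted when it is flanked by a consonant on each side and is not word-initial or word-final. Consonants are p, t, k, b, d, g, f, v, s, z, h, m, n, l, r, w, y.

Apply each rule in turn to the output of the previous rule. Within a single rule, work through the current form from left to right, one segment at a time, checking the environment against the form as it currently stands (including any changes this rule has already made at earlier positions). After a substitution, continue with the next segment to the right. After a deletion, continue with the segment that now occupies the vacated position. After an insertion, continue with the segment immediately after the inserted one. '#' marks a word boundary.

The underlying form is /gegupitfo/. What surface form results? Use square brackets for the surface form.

Rule 1 Final Obstruent Devoicing: no change — [gegupitfo]
Rule 2 Voicing Between Vowels: [gegupitfo] → [gegubitfo]
Rule 3 Syncope: [gegubitfo] → [gegbtfo]

[gegbtfo]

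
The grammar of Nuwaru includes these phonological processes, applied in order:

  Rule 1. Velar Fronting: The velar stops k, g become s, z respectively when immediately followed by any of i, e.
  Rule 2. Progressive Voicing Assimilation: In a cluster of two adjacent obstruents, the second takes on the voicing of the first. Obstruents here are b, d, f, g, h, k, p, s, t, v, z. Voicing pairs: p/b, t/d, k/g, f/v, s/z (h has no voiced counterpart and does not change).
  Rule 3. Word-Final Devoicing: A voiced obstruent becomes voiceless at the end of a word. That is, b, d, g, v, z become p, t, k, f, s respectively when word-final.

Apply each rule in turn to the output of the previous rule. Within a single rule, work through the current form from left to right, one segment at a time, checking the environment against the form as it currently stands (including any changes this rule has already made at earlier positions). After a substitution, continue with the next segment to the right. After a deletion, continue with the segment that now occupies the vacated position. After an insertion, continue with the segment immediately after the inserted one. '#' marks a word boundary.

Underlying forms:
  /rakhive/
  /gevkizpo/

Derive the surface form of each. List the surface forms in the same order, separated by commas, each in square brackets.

[rakhive], [zevzizbo]

/rakhive/:
  Rule 1 Velar Fronting: no change — [rakhive]
  Rule 2 Progressive Voicing Assimilation: no change — [rakhive]
  Rule 3 Word-Final Devoicing: no change — [rakhive]
/gevkizpo/:
  Rule 1 Velar Fronting: [gevkizpo] → [zevsizpo]
  Rule 2 Progressive Voicing Assimilation: [zevsizpo] → [zevzizbo]
  Rule 3 Word-Final Devoicing: no change — [zevzizbo]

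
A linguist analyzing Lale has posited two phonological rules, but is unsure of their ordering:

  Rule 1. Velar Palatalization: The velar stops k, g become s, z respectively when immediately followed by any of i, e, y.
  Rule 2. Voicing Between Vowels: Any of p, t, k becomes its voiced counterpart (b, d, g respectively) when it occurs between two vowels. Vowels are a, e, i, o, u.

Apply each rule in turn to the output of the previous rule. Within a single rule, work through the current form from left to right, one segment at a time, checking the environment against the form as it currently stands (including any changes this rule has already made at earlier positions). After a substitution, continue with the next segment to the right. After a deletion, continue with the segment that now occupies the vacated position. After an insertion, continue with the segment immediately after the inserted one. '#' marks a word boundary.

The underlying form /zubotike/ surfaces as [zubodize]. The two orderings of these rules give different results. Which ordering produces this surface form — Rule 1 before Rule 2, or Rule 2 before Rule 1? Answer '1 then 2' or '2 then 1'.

Order 1 then 2:
  1 Velar Palatalization: [zubotike] → [zubotise]
  2 Voicing Between Vowels: [zubotise] → [zubodise]
  result: [zubodise]
Order 2 then 1:
  2 Voicing Between Vowels: [zubotike] → [zubodige]
  1 Velar Palatalization: [zubodige] → [zubodize]
  result: [zubodize]

2 then 1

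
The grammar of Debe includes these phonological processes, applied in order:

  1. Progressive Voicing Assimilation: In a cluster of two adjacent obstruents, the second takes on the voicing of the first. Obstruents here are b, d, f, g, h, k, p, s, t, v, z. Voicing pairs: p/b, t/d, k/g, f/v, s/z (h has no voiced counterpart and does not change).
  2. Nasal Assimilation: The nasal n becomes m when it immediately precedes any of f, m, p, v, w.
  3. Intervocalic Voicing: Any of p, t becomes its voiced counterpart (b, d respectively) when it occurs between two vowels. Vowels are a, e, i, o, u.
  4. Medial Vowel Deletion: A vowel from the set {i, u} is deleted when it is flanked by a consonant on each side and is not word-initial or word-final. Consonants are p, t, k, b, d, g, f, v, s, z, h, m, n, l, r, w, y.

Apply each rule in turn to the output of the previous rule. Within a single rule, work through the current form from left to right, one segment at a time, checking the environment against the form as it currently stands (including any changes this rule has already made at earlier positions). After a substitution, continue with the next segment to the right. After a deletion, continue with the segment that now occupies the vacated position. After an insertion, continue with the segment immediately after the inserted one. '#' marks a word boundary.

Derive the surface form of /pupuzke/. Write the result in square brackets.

[pbzge]

1 Progressive Voicing Assimilation: [pupuzke] → [pupuzge]
2 Nasal Assimilation: no change — [pupuzge]
3 Intervocalic Voicing: [pupuzge] → [pubuzge]
4 Medial Vowel Deletion: [pubuzge] → [pbzge]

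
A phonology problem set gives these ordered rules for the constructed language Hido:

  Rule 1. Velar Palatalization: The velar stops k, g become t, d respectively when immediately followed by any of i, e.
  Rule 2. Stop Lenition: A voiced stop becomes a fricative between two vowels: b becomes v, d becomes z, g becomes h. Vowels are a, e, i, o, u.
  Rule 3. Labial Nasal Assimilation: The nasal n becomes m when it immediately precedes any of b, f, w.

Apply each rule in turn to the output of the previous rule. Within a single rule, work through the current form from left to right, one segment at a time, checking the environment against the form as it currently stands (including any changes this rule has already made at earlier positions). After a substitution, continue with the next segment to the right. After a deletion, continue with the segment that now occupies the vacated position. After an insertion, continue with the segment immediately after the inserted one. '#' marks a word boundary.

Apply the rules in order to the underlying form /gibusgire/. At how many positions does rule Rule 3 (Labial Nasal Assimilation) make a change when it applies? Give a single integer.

Rule 1 Velar Palatalization: [gibusgire] → [dibusdire]
Rule 2 Stop Lenition: [dibusdire] → [divusdire]
Rule 3 Labial Nasal Assimilation: no change — [divusdire]
Rule Rule 3 changed 0 position(s).

0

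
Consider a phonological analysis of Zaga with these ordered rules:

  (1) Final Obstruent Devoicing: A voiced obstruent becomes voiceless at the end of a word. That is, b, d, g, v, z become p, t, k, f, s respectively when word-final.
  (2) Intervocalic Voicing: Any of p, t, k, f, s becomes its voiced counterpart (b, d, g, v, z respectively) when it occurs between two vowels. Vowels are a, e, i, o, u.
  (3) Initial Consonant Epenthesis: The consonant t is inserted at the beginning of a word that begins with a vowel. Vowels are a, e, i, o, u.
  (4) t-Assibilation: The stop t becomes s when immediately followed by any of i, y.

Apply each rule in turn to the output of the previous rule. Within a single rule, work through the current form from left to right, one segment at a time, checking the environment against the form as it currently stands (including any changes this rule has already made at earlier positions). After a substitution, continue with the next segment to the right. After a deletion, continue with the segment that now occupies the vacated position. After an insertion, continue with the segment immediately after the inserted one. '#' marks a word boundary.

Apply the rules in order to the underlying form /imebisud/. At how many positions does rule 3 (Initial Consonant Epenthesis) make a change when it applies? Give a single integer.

1

(1) Final Obstruent Devoicing: [imebisud] → [imebisut]
(2) Intervocalic Voicing: [imebisut] → [imebizut]
(3) Initial Consonant Epenthesis: [imebizut] → [timebizut]
(4) t-Assibilation: [timebizut] → [simebizut]
Rule 3 changed 1 position(s).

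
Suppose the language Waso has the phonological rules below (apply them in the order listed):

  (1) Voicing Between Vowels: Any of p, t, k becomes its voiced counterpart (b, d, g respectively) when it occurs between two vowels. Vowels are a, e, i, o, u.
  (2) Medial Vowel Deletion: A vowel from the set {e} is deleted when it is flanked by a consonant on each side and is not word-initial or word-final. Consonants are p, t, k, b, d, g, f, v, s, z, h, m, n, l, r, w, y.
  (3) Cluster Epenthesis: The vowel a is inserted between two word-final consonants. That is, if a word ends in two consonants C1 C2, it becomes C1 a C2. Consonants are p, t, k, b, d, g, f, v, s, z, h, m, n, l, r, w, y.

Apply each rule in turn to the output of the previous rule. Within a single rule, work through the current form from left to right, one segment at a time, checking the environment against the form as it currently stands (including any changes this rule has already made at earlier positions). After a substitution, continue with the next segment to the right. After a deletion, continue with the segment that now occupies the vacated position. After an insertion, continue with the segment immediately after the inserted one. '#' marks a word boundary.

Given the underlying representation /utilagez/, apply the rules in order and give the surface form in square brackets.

[udilagaz]

(1) Voicing Between Vowels: [utilagez] → [udilagez]
(2) Medial Vowel Deletion: [udilagez] → [udilagz]
(3) Cluster Epenthesis: [udilagz] → [udilagaz]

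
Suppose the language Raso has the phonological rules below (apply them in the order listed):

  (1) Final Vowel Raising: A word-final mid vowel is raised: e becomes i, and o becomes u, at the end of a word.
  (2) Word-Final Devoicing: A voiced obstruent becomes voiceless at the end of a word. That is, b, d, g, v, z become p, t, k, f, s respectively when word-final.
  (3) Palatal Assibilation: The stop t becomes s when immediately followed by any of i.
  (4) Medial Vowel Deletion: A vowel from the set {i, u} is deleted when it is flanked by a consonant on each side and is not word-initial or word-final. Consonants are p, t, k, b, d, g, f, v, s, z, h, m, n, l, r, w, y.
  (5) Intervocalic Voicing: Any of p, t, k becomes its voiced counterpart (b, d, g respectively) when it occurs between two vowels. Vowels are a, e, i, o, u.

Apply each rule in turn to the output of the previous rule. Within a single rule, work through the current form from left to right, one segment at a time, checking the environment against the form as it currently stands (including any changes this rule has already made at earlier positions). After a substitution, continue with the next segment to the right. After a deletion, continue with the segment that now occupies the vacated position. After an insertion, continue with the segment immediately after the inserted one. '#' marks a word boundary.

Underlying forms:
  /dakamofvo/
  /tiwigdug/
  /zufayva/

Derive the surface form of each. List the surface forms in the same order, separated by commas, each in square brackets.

/dakamofvo/:
  (1) Final Vowel Raising: [dakamofvo] → [dakamofvu]
  (2) Word-Final Devoicing: no change — [dakamofvu]
  (3) Palatal Assibilation: no change — [dakamofvu]
  (4) Medial Vowel Deletion: no change — [dakamofvu]
  (5) Intervocalic Voicing: [dakamofvu] → [dagamofvu]
/tiwigdug/:
  (1) Final Vowel Raising: no change — [tiwigdug]
  (2) Word-Final Devoicing: [tiwigdug] → [tiwigduk]
  (3) Palatal Assibilation: [tiwigduk] → [siwigduk]
  (4) Medial Vowel Deletion: [siwigduk] → [swgdk]
  (5) Intervocalic Voicing: no change — [swgdk]
/zufayva/:
  (1) Final Vowel Raising: no change — [zufayva]
  (2) Word-Final Devoicing: no change — [zufayva]
  (3) Palatal Assibilation: no change — [zufayva]
  (4) Medial Vowel Deletion: [zufayva] → [zfayva]
  (5) Intervocalic Voicing: no change — [zfayva]

[dagamofvu], [swgdk], [zfayva]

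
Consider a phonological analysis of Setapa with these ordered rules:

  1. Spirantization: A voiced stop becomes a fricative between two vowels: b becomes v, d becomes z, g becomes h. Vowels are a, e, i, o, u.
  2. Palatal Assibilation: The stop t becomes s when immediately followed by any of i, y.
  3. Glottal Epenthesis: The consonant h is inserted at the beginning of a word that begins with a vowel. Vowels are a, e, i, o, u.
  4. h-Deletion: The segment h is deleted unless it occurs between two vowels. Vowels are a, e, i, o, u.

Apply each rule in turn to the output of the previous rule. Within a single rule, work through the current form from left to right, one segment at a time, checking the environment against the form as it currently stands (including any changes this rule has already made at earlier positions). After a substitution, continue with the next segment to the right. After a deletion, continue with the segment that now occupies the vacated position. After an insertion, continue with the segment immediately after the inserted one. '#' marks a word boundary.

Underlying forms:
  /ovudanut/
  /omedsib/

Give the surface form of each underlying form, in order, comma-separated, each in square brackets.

[ovuzanut], [omedsib]

/ovudanut/:
  1 Spirantization: [ovudanut] → [ovuzanut]
  2 Palatal Assibilation: no change — [ovuzanut]
  3 Glottal Epenthesis: [ovuzanut] → [hovuzanut]
  4 h-Deletion: [hovuzanut] → [ovuzanut]
/omedsib/:
  1 Spirantization: no change — [omedsib]
  2 Palatal Assibilation: no change — [omedsib]
  3 Glottal Epenthesis: [omedsib] → [homedsib]
  4 h-Deletion: [homedsib] → [omedsib]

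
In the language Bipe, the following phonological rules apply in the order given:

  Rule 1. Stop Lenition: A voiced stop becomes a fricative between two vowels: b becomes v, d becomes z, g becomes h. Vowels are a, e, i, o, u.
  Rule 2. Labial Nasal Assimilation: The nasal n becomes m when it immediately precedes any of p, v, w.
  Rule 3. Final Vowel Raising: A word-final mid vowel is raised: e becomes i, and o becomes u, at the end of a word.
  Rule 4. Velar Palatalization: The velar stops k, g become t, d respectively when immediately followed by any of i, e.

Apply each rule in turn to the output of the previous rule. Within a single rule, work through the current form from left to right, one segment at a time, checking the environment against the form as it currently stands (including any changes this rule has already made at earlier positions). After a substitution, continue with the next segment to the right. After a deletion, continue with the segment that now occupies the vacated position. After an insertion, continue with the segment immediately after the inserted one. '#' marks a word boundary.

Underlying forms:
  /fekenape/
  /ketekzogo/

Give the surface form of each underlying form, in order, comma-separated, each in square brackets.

/fekenape/:
  Rule 1 Stop Lenition: no change — [fekenape]
  Rule 2 Labial Nasal Assimilation: no change — [fekenape]
  Rule 3 Final Vowel Raising: [fekenape] → [fekenapi]
  Rule 4 Velar Palatalization: [fekenapi] → [fetenapi]
/ketekzogo/:
  Rule 1 Stop Lenition: [ketekzogo] → [ketekzoho]
  Rule 2 Labial Nasal Assimilation: no change — [ketekzoho]
  Rule 3 Final Vowel Raising: [ketekzoho] → [ketekzohu]
  Rule 4 Velar Palatalization: [ketekzohu] → [tetekzohu]

[fetenapi], [tetekzohu]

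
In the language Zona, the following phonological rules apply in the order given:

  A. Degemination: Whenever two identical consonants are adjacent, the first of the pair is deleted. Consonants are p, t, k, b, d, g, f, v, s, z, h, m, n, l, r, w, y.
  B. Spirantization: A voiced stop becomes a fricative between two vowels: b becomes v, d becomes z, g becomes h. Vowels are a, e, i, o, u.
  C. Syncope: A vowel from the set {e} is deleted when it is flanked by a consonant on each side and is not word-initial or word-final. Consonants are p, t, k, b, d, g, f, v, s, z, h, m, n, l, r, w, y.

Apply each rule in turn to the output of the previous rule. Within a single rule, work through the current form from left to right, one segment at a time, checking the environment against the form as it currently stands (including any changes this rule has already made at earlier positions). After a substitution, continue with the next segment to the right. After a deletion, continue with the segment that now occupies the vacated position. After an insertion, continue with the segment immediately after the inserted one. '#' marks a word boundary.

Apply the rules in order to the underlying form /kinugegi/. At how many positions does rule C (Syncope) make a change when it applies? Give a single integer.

1

A Degemination: no change — [kinugegi]
B Spirantization: [kinugegi] → [kinuhehi]
C Syncope: [kinuhehi] → [kinuhhi]
Rule C changed 1 position(s).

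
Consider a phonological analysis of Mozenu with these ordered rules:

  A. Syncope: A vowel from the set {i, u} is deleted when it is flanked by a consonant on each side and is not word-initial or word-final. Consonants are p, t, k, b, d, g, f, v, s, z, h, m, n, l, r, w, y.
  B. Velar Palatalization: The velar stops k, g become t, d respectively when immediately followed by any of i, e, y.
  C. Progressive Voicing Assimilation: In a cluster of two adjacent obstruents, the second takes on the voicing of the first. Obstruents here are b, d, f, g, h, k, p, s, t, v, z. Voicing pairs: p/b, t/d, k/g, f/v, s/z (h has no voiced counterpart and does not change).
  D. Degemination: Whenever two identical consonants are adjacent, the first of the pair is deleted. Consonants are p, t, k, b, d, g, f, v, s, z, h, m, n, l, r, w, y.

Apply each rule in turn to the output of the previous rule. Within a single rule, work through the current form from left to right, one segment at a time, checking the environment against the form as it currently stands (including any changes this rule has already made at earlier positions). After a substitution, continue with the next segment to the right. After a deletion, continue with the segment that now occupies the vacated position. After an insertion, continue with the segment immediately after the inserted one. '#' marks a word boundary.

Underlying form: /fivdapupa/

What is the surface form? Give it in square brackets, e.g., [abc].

A Syncope: [fivdapupa] → [fvdappa]
B Velar Palatalization: no change — [fvdappa]
C Progressive Voicing Assimilation: [fvdappa] → [fftappa]
D Degemination: [fftappa] → [ftapa]

[ftapa]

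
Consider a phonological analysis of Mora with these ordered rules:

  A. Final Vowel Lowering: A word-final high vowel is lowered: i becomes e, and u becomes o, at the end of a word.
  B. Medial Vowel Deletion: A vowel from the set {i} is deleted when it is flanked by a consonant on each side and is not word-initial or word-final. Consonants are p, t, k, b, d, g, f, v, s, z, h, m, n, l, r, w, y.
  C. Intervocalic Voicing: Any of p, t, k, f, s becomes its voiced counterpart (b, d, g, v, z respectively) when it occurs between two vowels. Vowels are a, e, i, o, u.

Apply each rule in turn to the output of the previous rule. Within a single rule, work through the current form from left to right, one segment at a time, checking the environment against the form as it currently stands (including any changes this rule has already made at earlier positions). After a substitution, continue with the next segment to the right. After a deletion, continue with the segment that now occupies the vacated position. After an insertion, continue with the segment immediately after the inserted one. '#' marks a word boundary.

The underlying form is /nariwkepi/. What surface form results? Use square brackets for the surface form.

[narwkebe]

A Final Vowel Lowering: [nariwkepi] → [nariwkepe]
B Medial Vowel Deletion: [nariwkepe] → [narwkepe]
C Intervocalic Voicing: [narwkepe] → [narwkebe]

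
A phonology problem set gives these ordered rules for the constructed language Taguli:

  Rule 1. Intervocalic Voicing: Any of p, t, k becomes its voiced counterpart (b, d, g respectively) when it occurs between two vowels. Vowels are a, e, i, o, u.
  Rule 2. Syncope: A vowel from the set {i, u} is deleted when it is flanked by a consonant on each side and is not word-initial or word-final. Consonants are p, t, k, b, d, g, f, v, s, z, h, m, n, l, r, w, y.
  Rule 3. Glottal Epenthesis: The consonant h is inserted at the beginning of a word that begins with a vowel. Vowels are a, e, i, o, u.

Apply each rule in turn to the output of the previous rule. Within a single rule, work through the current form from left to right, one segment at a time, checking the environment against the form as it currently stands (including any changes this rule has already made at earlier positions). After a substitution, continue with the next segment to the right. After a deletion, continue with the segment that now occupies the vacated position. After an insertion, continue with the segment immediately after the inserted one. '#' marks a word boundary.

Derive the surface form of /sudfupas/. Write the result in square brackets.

Rule 1 Intervocalic Voicing: [sudfupas] → [sudfubas]
Rule 2 Syncope: [sudfubas] → [sdfbas]
Rule 3 Glottal Epenthesis: no change — [sdfbas]

[sdfbas]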